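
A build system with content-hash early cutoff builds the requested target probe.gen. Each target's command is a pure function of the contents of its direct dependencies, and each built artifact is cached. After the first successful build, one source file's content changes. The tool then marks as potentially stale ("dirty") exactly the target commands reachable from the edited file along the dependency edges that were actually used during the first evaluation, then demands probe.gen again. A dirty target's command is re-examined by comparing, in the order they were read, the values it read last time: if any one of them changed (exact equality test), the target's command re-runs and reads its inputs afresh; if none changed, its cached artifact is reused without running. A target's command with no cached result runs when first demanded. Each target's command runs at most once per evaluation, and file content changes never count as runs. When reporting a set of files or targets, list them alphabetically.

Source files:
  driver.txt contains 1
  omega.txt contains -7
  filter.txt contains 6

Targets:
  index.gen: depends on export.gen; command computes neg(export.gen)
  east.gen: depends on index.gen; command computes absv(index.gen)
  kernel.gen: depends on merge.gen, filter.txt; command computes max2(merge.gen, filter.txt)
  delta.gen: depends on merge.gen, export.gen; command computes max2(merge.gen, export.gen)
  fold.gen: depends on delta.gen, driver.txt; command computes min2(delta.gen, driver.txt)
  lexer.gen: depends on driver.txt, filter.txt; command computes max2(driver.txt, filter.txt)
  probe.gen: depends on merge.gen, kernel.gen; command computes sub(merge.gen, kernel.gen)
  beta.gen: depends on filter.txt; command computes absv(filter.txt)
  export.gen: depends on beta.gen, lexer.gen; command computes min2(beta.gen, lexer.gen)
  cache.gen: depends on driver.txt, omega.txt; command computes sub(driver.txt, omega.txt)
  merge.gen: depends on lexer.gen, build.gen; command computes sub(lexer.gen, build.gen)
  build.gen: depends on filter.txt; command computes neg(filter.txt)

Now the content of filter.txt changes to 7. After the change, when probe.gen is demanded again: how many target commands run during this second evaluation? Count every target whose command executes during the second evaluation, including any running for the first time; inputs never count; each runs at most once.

Target commands that run: build.gen, kernel.gen, lexer.gen, merge.gen, probe.gen — 5 in total.

First evaluation (everything demanded from the output):
  build.gen = neg(6) = -6
  lexer.gen = max2(1, 6) = 6
  merge.gen = sub(6, -6) = 12
  kernel.gen = max2(12, 6) = 12
  probe.gen = sub(12, 12) = 0

Propagation after the edit:
  build.gen: runs — filter.txt 6->7; result -7.
  lexer.gen: runs — filter.txt 6->7; result 7.
  merge.gen: runs — lexer.gen 6->7; build.gen -6->-7; result 14.
  kernel.gen: runs — merge.gen 12->14; filter.txt 6->7; result 14.
  probe.gen: runs — merge.gen 12->14; kernel.gen 12->14; result 0 (same value as before).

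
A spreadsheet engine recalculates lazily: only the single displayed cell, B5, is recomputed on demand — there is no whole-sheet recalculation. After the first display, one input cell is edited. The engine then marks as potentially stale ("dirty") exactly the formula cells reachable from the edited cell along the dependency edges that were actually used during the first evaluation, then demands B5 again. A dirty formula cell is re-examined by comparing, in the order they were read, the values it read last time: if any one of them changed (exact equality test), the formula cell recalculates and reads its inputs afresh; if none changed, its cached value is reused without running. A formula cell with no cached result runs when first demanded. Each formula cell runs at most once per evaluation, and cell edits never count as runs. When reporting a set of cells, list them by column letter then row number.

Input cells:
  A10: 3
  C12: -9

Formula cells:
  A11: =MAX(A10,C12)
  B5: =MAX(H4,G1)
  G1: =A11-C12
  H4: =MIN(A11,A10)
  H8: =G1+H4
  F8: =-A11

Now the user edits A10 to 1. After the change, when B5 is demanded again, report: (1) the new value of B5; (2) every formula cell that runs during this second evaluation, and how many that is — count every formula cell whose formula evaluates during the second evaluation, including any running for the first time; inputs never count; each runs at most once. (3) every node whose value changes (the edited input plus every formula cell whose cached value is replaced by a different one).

New value of B5: 10.
Formula cells that run: A11, B5, G1, H4 — 4 in total.
Values that change: A10, A11, B5, G1, H4.

First evaluation (everything demanded from the output):
  A11 = MAX(3, -9) = 3
  G1 = 3 - -9 = 12
  H4 = MIN(3, 3) = 3
  B5 = MAX(3, 12) = 12

Propagation after the edit:
  A11: runs — A10 3->1; result 1.
  G1: runs — A11 3->1; result 10.
  H4: runs — A11 3->1; A10 3->1; result 1.
  B5: runs — H4 3->1; G1 12->10; result 10.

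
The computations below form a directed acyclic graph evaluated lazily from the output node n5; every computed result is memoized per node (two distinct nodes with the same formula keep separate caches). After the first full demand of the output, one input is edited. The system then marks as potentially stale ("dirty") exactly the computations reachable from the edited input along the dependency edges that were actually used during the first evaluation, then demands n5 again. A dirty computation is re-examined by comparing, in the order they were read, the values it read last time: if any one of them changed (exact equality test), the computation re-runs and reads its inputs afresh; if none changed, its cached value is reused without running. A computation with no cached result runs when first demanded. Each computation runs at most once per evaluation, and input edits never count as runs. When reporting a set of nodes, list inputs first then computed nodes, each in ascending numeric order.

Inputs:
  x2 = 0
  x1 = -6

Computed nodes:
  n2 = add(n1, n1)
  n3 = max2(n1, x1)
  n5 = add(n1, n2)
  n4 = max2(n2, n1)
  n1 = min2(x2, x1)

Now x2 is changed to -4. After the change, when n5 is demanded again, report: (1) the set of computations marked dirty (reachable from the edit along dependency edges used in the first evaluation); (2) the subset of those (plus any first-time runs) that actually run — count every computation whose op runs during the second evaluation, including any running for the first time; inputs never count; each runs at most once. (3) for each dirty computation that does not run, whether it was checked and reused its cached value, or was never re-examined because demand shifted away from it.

First demand of the output computes:
  n1 = min2(0, -6) = -6
  n2 = add(-6, -6) = -12
  n5 = add(-6, -12) = -18

After the edit, cleaning proceeds:
  n1: a read changed (x2 0->-4) — executes, giving -6 — identical to its old value.
  n2: dirty, but its reads are unchanged (n1 unchanged, n1 unchanged); cached -12 stands.
  n5: dirty, but its reads are unchanged (n1 unchanged, n2 unchanged); cached -18 stands.

Note the absorption at n1: it re-runs yet its value is the same, leaving the output's value untouched.

The edit dirties: n1, n2, n5.
1 computations run: n1.
Cache hits after checking: n2, n5.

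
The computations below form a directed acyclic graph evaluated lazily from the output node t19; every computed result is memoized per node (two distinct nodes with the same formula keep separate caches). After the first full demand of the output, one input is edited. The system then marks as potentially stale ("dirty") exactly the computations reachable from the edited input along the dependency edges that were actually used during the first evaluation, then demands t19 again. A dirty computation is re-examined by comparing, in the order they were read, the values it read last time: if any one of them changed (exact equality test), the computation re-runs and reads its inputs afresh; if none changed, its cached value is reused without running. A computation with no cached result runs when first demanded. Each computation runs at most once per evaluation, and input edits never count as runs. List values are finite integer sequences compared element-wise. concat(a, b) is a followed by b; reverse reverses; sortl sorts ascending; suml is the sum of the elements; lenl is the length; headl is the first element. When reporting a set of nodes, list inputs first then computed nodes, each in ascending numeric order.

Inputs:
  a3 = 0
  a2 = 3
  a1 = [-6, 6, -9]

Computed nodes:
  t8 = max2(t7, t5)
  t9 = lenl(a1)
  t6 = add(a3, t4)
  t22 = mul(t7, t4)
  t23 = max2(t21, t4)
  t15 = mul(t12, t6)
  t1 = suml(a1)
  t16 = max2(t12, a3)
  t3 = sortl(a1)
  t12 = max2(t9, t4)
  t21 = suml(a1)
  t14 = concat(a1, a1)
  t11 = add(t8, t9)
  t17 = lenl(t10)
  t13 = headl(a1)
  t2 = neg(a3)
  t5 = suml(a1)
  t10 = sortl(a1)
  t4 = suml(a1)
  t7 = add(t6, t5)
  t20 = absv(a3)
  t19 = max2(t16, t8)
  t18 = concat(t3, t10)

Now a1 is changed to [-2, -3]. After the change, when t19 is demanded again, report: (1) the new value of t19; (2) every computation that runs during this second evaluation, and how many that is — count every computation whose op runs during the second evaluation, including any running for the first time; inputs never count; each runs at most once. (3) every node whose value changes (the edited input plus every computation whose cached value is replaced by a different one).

First demand of the output computes:
  t4 = suml([-6, 6, -9]) = -9
  t5 = suml([-6, 6, -9]) = -9
  t6 = add(0, -9) = -9
  t7 = add(-9, -9) = -18
  t8 = max2(-18, -9) = -9
  t9 = lenl([-6, 6, -9]) = 3
  t12 = max2(3, -9) = 3
  t16 = max2(3, 0) = 3
  t19 = max2(3, -9) = 3

After the edit, cleaning proceeds:
  t4: a read changed (a1 [-6, 6, -9]->[-2, -3]) — executes, giving -5.
  t5: a read changed (a1 [-6, 6, -9]->[-2, -3]) — executes, giving -5.
  t6: a read changed (t4 -9->-5) — executes, giving -5.
  t7: a read changed (t6 -9->-5; t5 -9->-5) — executes, giving -10.
  t8: a read changed (t7 -18->-10; t5 -9->-5) — executes, giving -5.
  t9: a read changed (a1 [-6, 6, -9]->[-2, -3]) — executes, giving 2.
  t12: a read changed (t9 3->2; t4 -9->-5) — executes, giving 2.
  t16: a read changed (t12 3->2) — executes, giving 2.
  t19: a read changed (t16 3->2; t8 -9->-5) — executes, giving 2.

Demanding t19 again yields 2.
9 computations run: t4, t5, t6, t7, t8, t9, t12, t16, t19.
The nodes whose values change: a1, t4, t5, t6, t7, t8, t9, t12, t16, t19.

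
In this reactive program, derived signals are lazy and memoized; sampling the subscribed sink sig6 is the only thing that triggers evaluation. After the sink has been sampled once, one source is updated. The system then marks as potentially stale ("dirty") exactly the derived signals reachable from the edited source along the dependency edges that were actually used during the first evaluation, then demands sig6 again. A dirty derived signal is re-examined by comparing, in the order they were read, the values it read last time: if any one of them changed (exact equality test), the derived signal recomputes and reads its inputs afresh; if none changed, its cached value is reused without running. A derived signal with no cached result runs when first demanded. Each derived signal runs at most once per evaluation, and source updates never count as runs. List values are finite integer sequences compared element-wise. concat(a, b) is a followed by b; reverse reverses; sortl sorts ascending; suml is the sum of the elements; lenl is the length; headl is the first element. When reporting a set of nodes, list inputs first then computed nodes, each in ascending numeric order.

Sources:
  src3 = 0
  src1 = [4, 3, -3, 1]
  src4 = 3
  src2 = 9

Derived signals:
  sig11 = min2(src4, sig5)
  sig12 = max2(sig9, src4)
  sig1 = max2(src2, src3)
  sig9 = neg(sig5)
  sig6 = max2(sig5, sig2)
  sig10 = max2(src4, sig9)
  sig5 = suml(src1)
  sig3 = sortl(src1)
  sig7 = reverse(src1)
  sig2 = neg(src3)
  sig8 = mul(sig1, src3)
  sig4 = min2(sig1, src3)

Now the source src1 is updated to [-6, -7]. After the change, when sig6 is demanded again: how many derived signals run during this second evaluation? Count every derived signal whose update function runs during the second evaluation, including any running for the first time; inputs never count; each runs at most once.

First demand of the output computes:
  sig2 = neg(0) = 0
  sig5 = suml([4, 3, -3, 1]) = 5
  sig6 = max2(5, 0) = 5

After the edit, cleaning proceeds:
  sig5: a read changed (src1 [4, 3, -3, 1]->[-6, -7]) — executes, giving -13.
  sig6: a read changed (sig5 5->-13) — executes, giving 0.

2 derived signals run: sig5, sig6.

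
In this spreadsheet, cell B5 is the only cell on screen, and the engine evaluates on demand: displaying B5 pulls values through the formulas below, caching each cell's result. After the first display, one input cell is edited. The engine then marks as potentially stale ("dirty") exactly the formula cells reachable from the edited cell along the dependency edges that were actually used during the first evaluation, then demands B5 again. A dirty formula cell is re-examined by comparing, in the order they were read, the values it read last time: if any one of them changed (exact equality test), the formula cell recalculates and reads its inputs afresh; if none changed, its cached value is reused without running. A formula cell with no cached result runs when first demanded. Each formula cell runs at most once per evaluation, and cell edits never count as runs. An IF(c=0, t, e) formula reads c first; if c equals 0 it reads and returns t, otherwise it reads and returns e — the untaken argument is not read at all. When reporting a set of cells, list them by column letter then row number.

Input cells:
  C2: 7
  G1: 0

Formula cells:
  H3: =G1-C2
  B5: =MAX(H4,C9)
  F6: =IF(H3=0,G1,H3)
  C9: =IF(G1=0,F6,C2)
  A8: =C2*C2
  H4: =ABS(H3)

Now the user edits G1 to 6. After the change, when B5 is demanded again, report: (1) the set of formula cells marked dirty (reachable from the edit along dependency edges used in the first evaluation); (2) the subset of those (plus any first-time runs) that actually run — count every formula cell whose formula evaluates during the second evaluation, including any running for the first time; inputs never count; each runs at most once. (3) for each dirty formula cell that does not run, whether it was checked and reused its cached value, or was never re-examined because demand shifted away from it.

Dirty set: B5, C9, F6, H3, H4.
Run set: B5, C9, H3, H4 (4 run).
Left stale — demand moved off them: F6.
The important point: the flipped condition redirects demand; F6 is left stale, never re-checked.

Initial pass — values computed on the first demand:
  H3 = 0 - 7 = -7
  F6 = IF(H3=0: H3=-7 -> else branch H3) = -7
  C9 = IF(G1=0: G1=0 -> then branch F6) = -7
  H4 = ABS(-7) = 7
  B5 = MAX(7, -7) = 7

Second demand — change propagation:
  H3: re-runs because G1 0->6; new result -1.
  F6: dirty yet unreached — the second evaluation never asks for it.
  C9: re-runs because G1 0->6; new result 7.
  H4: re-runs because H3 -7->-1; new result 1.
  B5: re-runs because H4 7->1; C9 -7->7; new result 7 (unchanged).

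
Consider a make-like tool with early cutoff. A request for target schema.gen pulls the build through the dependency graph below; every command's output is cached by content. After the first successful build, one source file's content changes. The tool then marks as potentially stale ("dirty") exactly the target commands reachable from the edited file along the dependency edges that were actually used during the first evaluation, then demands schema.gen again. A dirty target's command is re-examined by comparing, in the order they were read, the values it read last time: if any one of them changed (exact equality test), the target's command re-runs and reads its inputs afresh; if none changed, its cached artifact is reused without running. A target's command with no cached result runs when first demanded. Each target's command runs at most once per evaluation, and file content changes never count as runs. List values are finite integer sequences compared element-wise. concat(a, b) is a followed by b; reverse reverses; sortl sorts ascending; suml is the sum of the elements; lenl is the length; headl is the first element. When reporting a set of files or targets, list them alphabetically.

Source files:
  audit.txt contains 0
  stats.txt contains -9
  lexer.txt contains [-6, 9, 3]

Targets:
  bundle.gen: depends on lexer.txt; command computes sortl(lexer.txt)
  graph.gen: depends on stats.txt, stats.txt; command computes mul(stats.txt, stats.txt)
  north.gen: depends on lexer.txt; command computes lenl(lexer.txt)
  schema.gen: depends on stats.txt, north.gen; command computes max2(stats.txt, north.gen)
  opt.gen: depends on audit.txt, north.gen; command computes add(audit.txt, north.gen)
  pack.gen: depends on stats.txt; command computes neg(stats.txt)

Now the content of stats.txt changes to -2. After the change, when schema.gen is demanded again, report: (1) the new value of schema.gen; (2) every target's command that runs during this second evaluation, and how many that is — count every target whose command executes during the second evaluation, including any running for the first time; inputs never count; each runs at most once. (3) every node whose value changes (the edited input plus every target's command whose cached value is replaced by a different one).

Demanding schema.gen again yields 3.
1 target commands run: schema.gen.
The nodes whose values change: stats.txt.

First demand of the output computes:
  north.gen = lenl([-6, 9, 3]) = 3
  schema.gen = max2(-9, 3) = 3

After the edit, cleaning proceeds:
  schema.gen: a read changed (stats.txt -9->-2) — executes, giving 3 — identical to its old value.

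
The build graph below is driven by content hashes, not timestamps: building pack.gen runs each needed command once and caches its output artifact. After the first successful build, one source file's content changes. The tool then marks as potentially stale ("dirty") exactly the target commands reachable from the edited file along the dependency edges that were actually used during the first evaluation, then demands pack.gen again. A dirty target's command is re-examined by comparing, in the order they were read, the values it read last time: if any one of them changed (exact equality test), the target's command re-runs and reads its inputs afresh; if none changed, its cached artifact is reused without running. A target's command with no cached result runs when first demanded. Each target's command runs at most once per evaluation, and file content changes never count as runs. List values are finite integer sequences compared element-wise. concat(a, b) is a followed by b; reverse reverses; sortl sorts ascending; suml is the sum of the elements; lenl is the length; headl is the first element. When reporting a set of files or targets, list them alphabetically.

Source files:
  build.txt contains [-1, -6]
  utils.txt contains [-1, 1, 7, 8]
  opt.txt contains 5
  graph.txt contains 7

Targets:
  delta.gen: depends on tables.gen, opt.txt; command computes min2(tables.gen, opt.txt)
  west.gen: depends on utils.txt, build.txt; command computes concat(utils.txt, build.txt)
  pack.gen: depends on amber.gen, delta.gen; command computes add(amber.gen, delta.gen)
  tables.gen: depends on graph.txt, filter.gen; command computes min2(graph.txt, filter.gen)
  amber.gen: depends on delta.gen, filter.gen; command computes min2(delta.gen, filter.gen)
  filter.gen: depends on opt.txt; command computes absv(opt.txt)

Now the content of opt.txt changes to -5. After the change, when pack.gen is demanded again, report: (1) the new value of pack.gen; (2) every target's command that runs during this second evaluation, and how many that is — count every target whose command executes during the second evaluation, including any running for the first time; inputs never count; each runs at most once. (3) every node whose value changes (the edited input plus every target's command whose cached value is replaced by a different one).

pack.gen now evaluates to -10.
Run set: amber.gen, delta.gen, filter.gen, pack.gen (4 run).
Changed values: amber.gen, delta.gen, opt.txt, pack.gen.
The important point: at tables.gen every value read last time is unchanged, so the dirty flag clears without a run.

Initial pass — values computed on the first demand:
  filter.gen = absv(5) = 5
  tables.gen = min2(7, 5) = 5
  delta.gen = min2(5, 5) = 5
  amber.gen = min2(5, 5) = 5
  pack.gen = add(5, 5) = 10

Second demand — change propagation:
  filter.gen: re-runs because opt.txt 5->-5; new result 5 (unchanged).
  tables.gen: re-examined; everything it read last time is the same (graph.txt unchanged, filter.gen unchanged) — cache 5 kept, no run.
  delta.gen: re-runs because opt.txt 5->-5; new result -5.
  amber.gen: re-runs because delta.gen 5->-5; new result -5.
  pack.gen: re-runs because amber.gen 5->-5; delta.gen 5->-5; new result -10.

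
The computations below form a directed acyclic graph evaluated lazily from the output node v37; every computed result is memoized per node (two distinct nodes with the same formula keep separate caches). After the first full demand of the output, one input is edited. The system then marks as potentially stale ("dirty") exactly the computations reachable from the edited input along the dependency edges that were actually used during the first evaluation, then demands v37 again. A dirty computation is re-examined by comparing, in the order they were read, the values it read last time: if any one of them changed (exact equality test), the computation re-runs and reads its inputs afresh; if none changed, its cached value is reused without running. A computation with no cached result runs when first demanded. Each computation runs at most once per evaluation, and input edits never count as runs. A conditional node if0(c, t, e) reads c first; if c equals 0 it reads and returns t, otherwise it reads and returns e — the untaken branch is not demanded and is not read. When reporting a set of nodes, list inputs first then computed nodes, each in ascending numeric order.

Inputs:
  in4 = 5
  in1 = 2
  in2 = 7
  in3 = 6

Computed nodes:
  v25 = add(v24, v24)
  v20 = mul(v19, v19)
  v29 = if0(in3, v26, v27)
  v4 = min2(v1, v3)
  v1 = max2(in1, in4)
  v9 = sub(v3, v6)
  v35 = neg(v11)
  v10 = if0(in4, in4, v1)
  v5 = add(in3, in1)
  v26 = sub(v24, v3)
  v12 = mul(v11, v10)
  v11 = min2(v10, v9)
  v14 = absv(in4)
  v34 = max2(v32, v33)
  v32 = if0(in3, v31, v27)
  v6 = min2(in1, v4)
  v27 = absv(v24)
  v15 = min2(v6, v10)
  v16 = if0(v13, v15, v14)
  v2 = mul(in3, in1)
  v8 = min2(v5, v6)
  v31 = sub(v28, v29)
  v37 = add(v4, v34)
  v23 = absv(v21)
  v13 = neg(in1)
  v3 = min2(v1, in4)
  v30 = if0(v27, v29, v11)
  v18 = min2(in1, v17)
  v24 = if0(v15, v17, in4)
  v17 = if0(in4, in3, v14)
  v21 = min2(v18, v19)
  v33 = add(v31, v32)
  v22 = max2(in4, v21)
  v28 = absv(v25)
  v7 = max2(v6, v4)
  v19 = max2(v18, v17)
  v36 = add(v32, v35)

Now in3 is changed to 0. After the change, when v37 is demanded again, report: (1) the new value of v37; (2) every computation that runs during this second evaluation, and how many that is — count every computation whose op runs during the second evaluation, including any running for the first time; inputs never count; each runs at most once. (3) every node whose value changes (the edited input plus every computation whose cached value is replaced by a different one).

Demanding v37 again yields 25.
7 computations run: v26, v29, v31, v32, v33, v34, v37.
The nodes whose values change: in3, v29, v31, v32, v33, v34, v37.
Note the branch switch — v26 had no cache and runs now for the first time.

First demand of the output computes:
  v1 = max2(2, 5) = 5
  v3 = min2(5, 5) = 5
  v4 = min2(5, 5) = 5
  v6 = min2(2, 5) = 2
  v10 = if0(in4=5 -> else branch v1) = 5
  v15 = min2(2, 5) = 2
  v24 = if0(v15=2 -> else branch in4) = 5
  v25 = add(5, 5) = 10
  v27 = absv(5) = 5
  v28 = absv(10) = 10
  v29 = if0(in3=6 -> else branch v27) = 5
  v31 = sub(10, 5) = 5
  v32 = if0(in3=6 -> else branch v27) = 5
  v33 = add(5, 5) = 10
  v34 = max2(5, 10) = 10
  v37 = add(5, 10) = 15

After the edit, cleaning proceeds:
  v26: had never run; runs now, result 0.
  v29: a read changed (in3 6->0) — executes, giving 0.
  v31: a read changed (v29 5->0) — executes, giving 10.
  v32: a read changed (in3 6->0) — executes, giving 10.
  v33: a read changed (v31 5->10; v32 5->10) — executes, giving 20.
  v34: a read changed (v32 5->10; v33 10->20) — executes, giving 20.
  v37: a read changed (v34 10->20) — executes, giving 25.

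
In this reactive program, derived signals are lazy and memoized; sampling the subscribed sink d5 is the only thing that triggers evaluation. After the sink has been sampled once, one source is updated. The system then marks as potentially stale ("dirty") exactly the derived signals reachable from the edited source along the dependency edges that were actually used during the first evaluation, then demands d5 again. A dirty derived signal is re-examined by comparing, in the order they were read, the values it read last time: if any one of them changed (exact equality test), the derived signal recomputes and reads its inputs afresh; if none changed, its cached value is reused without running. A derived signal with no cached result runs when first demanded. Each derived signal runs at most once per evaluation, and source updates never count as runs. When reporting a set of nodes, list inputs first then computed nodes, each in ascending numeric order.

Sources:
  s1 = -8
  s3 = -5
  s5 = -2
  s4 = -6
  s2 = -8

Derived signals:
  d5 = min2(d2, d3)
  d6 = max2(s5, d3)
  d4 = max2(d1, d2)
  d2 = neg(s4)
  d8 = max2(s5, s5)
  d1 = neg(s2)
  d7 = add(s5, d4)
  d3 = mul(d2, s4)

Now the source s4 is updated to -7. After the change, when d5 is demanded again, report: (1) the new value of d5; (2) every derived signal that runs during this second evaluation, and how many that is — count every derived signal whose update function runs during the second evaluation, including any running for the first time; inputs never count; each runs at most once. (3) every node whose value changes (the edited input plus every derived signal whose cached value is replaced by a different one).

Demanding d5 again yields -49.
3 derived signals run: d2, d3, d5.
The nodes whose values change: s4, d2, d3, d5.

First demand of the output computes:
  d2 = neg(-6) = 6
  d3 = mul(6, -6) = -36
  d5 = min2(6, -36) = -36

After the edit, cleaning proceeds:
  d2: a read changed (s4 -6->-7) — executes, giving 7.
  d3: a read changed (d2 6->7; s4 -6->-7) — executes, giving -49.
  d5: a read changed (d2 6->7; d3 -36->-49) — executes, giving -49.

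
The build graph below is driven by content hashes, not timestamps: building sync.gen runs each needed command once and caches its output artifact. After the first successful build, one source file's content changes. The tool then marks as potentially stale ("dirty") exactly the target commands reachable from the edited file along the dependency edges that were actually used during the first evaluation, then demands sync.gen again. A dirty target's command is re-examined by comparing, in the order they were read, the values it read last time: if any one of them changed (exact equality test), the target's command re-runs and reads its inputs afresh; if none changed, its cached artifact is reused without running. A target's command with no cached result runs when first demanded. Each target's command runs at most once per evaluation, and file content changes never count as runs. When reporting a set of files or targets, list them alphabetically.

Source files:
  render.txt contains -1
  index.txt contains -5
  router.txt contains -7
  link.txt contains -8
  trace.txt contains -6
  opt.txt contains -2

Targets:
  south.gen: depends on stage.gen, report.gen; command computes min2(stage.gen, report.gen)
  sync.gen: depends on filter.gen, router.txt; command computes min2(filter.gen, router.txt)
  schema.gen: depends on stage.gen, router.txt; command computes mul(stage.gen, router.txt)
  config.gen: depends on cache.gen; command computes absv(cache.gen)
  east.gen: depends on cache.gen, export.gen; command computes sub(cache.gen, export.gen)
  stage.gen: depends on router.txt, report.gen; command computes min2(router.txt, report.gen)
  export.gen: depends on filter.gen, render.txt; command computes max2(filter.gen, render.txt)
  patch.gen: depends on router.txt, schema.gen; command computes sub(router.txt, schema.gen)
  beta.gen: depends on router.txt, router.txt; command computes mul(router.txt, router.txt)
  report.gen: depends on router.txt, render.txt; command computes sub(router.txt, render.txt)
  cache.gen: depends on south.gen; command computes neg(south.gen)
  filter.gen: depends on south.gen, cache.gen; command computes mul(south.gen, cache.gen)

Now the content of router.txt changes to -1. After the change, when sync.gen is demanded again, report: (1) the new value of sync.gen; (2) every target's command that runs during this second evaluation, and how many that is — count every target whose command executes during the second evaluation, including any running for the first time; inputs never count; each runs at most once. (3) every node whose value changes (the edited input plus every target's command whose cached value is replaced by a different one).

Initial pass — values computed on the first demand:
  report.gen = sub(-7, -1) = -6
  stage.gen = min2(-7, -6) = -7
  south.gen = min2(-7, -6) = -7
  cache.gen = neg(-7) = 7
  filter.gen = mul(-7, 7) = -49
  sync.gen = min2(-49, -7) = -49

Second demand — change propagation:
  report.gen: re-runs because router.txt -7->-1; new result 0.
  stage.gen: re-runs because router.txt -7->-1; report.gen -6->0; new result -1.
  south.gen: re-runs because stage.gen -7->-1; report.gen -6->0; new result -1.
  cache.gen: re-runs because south.gen -7->-1; new result 1.
  filter.gen: re-runs because south.gen -7->-1; cache.gen 7->1; new result -1.
  sync.gen: re-runs because filter.gen -49->-1; router.txt -7->-1; new result -1.

sync.gen now evaluates to -1.
Run set: cache.gen, filter.gen, report.gen, south.gen, stage.gen, sync.gen (6 run).
Changed values: cache.gen, filter.gen, report.gen, router.txt, south.gen, stage.gen, sync.gen.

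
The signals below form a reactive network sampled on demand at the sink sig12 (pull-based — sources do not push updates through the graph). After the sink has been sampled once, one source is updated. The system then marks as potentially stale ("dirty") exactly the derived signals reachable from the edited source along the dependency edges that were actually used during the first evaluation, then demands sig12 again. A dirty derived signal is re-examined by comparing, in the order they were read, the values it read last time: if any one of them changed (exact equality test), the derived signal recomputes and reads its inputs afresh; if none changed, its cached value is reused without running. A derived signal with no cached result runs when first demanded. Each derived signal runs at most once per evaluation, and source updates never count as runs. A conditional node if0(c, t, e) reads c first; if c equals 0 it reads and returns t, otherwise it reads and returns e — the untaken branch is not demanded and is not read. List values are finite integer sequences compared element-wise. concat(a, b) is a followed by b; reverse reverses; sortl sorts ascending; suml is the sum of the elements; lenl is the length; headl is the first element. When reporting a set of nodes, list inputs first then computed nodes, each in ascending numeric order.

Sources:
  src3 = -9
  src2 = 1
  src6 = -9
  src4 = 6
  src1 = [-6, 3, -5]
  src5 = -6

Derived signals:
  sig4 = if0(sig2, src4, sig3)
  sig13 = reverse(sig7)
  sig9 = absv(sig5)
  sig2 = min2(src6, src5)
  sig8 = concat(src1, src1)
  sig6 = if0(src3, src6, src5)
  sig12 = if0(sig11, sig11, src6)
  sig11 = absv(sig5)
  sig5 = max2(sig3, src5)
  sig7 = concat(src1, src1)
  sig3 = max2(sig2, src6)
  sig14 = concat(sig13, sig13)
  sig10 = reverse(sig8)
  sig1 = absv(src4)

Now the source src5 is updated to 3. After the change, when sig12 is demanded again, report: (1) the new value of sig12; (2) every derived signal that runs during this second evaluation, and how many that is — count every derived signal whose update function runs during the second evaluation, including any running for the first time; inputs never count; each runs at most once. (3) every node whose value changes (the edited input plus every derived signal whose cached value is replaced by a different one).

Initial pass — values computed on the first demand:
  sig2 = min2(-9, -6) = -9
  sig3 = max2(-9, -9) = -9
  sig5 = max2(-9, -6) = -6
  sig11 = absv(-6) = 6
  sig12 = if0(sig11=6 -> else branch src6) = -9

Second demand — change propagation:
  sig2: re-runs because src5 -6->3; new result -9 (unchanged).
  sig3: re-examined; everything it read last time is the same (sig2 unchanged, src6 unchanged) — cache -9 kept, no run.
  sig5: re-runs because src5 -6->3; new result 3.
  sig11: re-runs because sig5 -6->3; new result 3.
  sig12: re-runs because sig11 6->3; new result -9 (unchanged).

The important point: at sig3 every value read last time is unchanged, so the dirty flag clears without a run.

sig12 now evaluates to -9.
Run set: sig2, sig5, sig11, sig12 (4 run).
Changed values: src5, sig5, sig11.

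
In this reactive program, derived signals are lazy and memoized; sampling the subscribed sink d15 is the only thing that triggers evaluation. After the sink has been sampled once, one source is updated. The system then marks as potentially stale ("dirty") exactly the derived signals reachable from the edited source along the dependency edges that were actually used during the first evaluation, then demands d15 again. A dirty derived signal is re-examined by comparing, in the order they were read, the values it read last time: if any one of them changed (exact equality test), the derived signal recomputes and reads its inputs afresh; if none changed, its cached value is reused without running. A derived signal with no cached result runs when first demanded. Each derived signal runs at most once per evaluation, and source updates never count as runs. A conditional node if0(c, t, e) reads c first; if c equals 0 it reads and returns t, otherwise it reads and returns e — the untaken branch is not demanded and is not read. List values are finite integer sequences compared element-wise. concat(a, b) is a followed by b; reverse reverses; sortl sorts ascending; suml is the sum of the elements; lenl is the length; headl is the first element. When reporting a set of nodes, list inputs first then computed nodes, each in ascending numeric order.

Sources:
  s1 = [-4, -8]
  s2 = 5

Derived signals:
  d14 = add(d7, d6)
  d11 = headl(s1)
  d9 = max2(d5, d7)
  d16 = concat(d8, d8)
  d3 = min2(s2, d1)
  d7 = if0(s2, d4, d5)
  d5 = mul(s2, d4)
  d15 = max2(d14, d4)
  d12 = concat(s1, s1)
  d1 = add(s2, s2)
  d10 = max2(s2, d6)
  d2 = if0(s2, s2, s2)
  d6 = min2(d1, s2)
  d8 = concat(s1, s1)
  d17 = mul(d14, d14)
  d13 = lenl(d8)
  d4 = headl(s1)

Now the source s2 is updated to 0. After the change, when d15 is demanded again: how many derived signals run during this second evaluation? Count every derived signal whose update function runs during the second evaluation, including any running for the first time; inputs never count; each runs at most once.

5 derived signals run: d1, d6, d7, d14, d15.
Note the branch switch — demand abandons d5, which is never re-examined.

First demand of the output computes:
  d1 = add(5, 5) = 10
  d4 = headl([-4, -8]) = -4
  d5 = mul(5, -4) = -20
  d6 = min2(10, 5) = 5
  d7 = if0(s2=5 -> else branch d5) = -20
  d14 = add(-20, 5) = -15
  d15 = max2(-15, -4) = -4

After the edit, cleaning proceeds:
  d1: a read changed (s2 5->0; s2 5->0) — executes, giving 0.
  d5: stays stale; no demand reaches it after the flip.
  d6: a read changed (d1 10->0; s2 5->0) — executes, giving 0.
  d7: a read changed (s2 5->0) — executes, giving -4.
  d14: a read changed (d7 -20->-4; d6 5->0) — executes, giving -4.
  d15: a read changed (d14 -15->-4) — executes, giving -4 — identical to its old value.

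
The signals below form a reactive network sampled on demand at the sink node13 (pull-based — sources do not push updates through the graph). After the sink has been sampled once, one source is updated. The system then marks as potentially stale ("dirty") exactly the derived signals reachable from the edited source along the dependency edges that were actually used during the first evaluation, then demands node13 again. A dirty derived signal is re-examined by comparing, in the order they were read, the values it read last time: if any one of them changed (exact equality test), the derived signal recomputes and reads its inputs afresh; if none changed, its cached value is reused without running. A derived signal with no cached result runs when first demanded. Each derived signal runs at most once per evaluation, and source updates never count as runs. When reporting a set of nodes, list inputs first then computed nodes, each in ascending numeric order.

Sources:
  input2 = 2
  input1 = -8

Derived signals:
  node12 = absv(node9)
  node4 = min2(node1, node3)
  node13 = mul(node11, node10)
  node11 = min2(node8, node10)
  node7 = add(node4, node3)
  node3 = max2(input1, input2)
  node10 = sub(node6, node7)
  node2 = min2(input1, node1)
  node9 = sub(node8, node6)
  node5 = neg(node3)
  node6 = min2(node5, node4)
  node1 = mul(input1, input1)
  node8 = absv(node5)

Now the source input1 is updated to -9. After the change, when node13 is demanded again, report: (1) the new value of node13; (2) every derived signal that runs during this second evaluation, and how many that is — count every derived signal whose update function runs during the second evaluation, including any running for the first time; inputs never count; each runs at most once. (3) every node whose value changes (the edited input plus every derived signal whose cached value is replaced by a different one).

node13 now evaluates to 36.
Run set: node1, node3, node4 (3 run).
Changed values: input1, node1.
The important point: at node5 every value read last time is unchanged, so the dirty flag clears without a run.

Initial pass — values computed on the first demand:
  node1 = mul(-8, -8) = 64
  node3 = max2(-8, 2) = 2
  node4 = min2(64, 2) = 2
  node5 = neg(2) = -2
  node6 = min2(-2, 2) = -2
  node7 = add(2, 2) = 4
  node8 = absv(-2) = 2
  node10 = sub(-2, 4) = -6
  node11 = min2(2, -6) = -6
  node13 = mul(-6, -6) = 36

Second demand — change propagation:
  node1: re-runs because input1 -8->-9; input1 -8->-9; new result 81.
  node3: re-runs because input1 -8->-9; new result 2 (unchanged).
  node4: re-runs because node1 64->81; new result 2 (unchanged).
  node5: re-examined; everything it read last time is the same (node3 unchanged) — cache -2 kept, no run.
  node6: re-examined; everything it read last time is the same (node5 unchanged, node4 unchanged) — cache -2 kept, no run.
  node7: re-examined; everything it read last time is the same (node4 unchanged, node3 unchanged) — cache 4 kept, no run.
  node8: re-examined; everything it read last time is the same (node5 unchanged) — cache 2 kept, no run.
  node10: re-examined; everything it read last time is the same (node6 unchanged, node7 unchanged) — cache -6 kept, no run.
  node11: re-examined; everything it read last time is the same (node8 unchanged, node10 unchanged) — cache -6 kept, no run.
  node13: re-examined; everything it read last time is the same (node11 unchanged, node10 unchanged) — cache 36 kept, no run.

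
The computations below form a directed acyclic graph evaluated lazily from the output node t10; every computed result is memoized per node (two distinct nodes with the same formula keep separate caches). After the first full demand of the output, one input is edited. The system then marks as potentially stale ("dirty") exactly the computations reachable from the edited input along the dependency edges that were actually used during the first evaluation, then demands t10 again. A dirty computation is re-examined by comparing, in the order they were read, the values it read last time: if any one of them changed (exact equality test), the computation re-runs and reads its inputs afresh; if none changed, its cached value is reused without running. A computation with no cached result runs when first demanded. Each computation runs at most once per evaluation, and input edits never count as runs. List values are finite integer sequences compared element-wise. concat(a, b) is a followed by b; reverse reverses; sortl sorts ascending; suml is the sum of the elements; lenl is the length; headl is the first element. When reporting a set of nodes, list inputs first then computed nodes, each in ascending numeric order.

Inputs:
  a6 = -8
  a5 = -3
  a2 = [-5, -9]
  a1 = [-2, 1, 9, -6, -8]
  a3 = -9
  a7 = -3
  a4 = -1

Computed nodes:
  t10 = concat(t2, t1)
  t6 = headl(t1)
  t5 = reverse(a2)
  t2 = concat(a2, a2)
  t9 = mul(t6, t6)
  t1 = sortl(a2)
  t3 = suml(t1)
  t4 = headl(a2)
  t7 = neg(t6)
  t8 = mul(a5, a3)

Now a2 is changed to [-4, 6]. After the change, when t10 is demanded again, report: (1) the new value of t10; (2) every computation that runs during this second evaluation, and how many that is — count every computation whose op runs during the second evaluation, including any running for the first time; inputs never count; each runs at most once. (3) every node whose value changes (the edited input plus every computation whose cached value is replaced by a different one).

Demanding t10 again yields [-4, 6, -4, 6, -4, 6].
3 computations run: t1, t2, t10.
The nodes whose values change: a2, t1, t2, t10.

First demand of the output computes:
  t1 = sortl([-5, -9]) = [-9, -5]
  t2 = concat([-5, -9], [-5, -9]) = [-5, -9, -5, -9]
  t10 = concat([-5, -9, -5, -9], [-9, -5]) = [-5, -9, -5, -9, -9, -5]

After the edit, cleaning proceeds:
  t1: a read changed (a2 [-5, -9]->[-4, 6]) — executes, giving [-4, 6].
  t2: a read changed (a2 [-5, -9]->[-4, 6]; a2 [-5, -9]->[-4, 6]) — executes, giving [-4, 6, -4, 6].
  t10: a read changed (t2 [-5, -9, -5, -9]->[-4, 6, -4, 6]; t1 [-9, -5]->[-4, 6]) — executes, giving [-4, 6, -4, 6, -4, 6].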